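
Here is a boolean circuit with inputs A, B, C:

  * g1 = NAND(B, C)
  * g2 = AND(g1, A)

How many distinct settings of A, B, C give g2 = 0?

g2 = AND(g1, A) must be 0, so at least one of g1, A is 0.
Satisfying assignments:
  A=0, B=0, C=0
  A=0, B=0, C=1
  A=0, B=1, C=0
  A=0, B=1, C=1
  A=1, B=1, C=1

5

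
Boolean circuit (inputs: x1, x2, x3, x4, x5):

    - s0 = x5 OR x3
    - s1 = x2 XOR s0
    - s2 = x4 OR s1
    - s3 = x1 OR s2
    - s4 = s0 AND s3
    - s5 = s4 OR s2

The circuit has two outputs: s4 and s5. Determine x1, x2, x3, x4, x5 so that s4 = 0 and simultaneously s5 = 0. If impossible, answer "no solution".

x1=0, x2=0, x3=0, x4=0, x5=0

Check with x1=0, x2=0, x3=0, x4=0, x5=0:
s0 = x5 OR x3 = 0 OR 0 = 0
s1 = x2 XOR s0 = 0 XOR 0 = 0
s2 = x4 OR s1 = 0 OR 0 = 0
s3 = x1 OR s2 = 0 OR 0 = 0
s4 = s0 AND s3 = 0 AND 0 = 0
s5 = s4 OR s2 = 0 OR 0 = 0
So s4 = 0 and s5 = 0.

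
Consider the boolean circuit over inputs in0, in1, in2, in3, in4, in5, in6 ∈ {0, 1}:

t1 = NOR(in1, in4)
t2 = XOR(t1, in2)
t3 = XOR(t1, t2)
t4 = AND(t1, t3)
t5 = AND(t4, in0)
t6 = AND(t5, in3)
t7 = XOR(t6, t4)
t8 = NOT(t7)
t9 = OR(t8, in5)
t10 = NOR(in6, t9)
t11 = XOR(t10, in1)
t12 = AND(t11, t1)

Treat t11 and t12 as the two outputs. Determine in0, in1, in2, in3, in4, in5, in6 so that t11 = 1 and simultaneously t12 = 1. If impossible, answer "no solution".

in0=0, in1=0, in2=1, in3=1, in4=0, in5=0, in6=0

Check with in0=0, in1=0, in2=1, in3=1, in4=0, in5=0, in6=0:
t1 = NOR(in1, in4) = NOR(0, 0) = 1
t2 = XOR(t1, in2) = XOR(1, 1) = 0
t3 = XOR(t1, t2) = XOR(1, 0) = 1
t4 = AND(t1, t3) = AND(1, 1) = 1
t5 = AND(t4, in0) = AND(1, 0) = 0
t6 = AND(t5, in3) = AND(0, 1) = 0
t7 = XOR(t6, t4) = XOR(0, 1) = 1
t8 = NOT(t7) = NOT 1 = 0
t9 = OR(t8, in5) = OR(0, 0) = 0
t10 = NOR(in6, t9) = NOR(0, 0) = 1
t11 = XOR(t10, in1) = XOR(1, 0) = 1
t12 = AND(t11, t1) = AND(1, 1) = 1
So t11 = 1 and t12 = 1.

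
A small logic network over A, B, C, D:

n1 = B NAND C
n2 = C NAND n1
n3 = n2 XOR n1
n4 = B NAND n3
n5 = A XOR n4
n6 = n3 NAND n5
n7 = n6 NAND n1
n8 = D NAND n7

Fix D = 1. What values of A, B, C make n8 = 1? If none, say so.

A=0, B=1, C=0

n8 = D NAND n7 must be 1, so at least one of D, n7 is 0.
Check with D = 1 and A=0, B=1, C=0:
n1 = B NAND C = 1 NAND 0 = 1
n2 = C NAND n1 = 0 NAND 1 = 1
n3 = n2 XOR n1 = 1 XOR 1 = 0
n4 = B NAND n3 = 1 NAND 0 = 1
n5 = A XOR n4 = 0 XOR 1 = 1
n6 = n3 NAND n5 = 0 NAND 1 = 1
n7 = n6 NAND n1 = 1 NAND 1 = 0
n8 = D NAND n7 = 1 NAND 0 = 1
So n8 = 1.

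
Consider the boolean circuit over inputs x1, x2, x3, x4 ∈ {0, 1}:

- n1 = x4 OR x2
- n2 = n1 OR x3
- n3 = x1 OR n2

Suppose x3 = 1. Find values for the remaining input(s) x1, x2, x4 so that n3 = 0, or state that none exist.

With x3 = 1 fixed, none of the 8 settings of x1, x2, x4 give n3 = 0.
For example, with x1=1, x2=1, x4=1:
n1 = x4 OR x2 = 1 OR 1 = 1
n2 = n1 OR x3 = 1 OR 1 = 1
n3 = x1 OR n2 = 1 OR 1 = 1
giving n3 = 1 ≠ 0.

no solution exists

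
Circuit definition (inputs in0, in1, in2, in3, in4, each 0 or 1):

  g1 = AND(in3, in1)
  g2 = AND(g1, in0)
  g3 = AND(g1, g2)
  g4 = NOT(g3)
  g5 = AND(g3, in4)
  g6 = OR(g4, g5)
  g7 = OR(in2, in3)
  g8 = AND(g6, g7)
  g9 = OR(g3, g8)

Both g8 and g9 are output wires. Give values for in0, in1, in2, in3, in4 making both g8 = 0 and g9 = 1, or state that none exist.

in0=1, in1=1, in2=1, in3=1, in4=0

Check with in0=1, in1=1, in2=1, in3=1, in4=0:
g1 = AND(in3, in1) = AND(1, 1) = 1
g2 = AND(g1, in0) = AND(1, 1) = 1
g3 = AND(g1, g2) = AND(1, 1) = 1
g4 = NOT(g3) = NOT 1 = 0
g5 = AND(g3, in4) = AND(1, 0) = 0
g6 = OR(g4, g5) = OR(0, 0) = 0
g7 = OR(in2, in3) = OR(1, 1) = 1
g8 = AND(g6, g7) = AND(0, 1) = 0
g9 = OR(g3, g8) = OR(1, 0) = 1
So g8 = 0 and g9 = 1.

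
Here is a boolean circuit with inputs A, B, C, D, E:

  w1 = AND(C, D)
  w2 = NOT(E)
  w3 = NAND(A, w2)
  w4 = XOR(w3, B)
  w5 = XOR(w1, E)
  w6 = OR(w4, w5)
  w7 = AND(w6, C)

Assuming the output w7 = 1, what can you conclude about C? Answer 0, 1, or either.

w7 = AND(w6, C) must be 1, so both w6 = 1 and C = 1.
w6 = OR(w4, w5) must be 1, so at least one of w4, w5 is 1.
Every assignment with w7 = 1 has C = 1; there are 12 such assignment(s).

1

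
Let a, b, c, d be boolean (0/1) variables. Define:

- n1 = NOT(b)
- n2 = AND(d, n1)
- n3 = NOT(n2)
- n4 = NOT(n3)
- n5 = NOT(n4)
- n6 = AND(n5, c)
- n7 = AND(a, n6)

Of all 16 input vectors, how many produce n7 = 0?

n7 = AND(a, n6) must be 0, so at least one of a, n6 is 0.
Enumerating the 16 input combinations, 13 give n7 = 0 and 3 give n7 = 1.

13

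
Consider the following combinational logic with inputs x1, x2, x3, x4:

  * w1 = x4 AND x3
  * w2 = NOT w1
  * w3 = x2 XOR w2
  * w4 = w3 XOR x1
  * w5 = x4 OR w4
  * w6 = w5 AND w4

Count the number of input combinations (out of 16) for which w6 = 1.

8

w6 = w5 AND w4 must be 1, so both w5 = 1 and w4 = 1.
Enumerating the 16 input combinations, 8 give w6 = 1 and 8 give w6 = 0.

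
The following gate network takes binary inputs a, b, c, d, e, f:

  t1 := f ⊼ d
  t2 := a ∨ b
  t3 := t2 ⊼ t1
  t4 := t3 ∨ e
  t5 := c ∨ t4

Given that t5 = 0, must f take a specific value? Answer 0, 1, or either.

Both values of f occur among assignments with t5 = 0:
  f=0: a=0, b=1, c=0, d=0, e=0, f=0
  f=1: a=0, b=1, c=0, d=0, e=0, f=1

either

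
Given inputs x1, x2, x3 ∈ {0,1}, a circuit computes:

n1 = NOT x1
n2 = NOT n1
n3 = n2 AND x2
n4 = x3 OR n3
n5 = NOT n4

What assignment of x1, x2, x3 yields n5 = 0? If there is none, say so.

Check with x1=1 x2=1 x3=0:
n1 = NOT x1 = NOT 1 = 0
n2 = NOT n1 = NOT 0 = 1
n3 = n2 AND x2 = 1 AND 1 = 1
n4 = x3 OR n3 = 0 OR 1 = 1
n5 = NOT n4 = NOT 1 = 0
So n5 = 0 as required.

x1=1 x2=1 x3=0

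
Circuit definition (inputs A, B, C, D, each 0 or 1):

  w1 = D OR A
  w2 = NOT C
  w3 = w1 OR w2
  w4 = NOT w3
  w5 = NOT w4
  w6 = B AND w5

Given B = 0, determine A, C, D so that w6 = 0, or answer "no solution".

w6 = B AND w5 must be 0, so at least one of B, w5 is 0.
Check with B = 0 and A=1, C=0, D=0:
w1 = D OR A = 0 OR 1 = 1
w2 = NOT C = NOT 0 = 1
w3 = w1 OR w2 = 1 OR 1 = 1
w4 = NOT w3 = NOT 1 = 0
w5 = NOT w4 = NOT 0 = 1
w6 = B AND w5 = 0 AND 1 = 0
So w6 = 0.

A=1, C=0, D=0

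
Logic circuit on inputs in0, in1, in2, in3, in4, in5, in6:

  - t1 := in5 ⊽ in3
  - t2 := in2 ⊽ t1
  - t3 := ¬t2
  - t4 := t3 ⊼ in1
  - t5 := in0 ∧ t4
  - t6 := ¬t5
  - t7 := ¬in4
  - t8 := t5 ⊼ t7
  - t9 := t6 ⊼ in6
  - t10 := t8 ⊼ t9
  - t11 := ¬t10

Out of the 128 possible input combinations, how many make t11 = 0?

t11 = ¬t10 must be 0, so t10 = 1.
t10 = t8 ⊼ t9 must be 1, so at least one of t8, t9 is 0.
Enumerating the 128 input combinations, 64 give t11 = 0 and 64 give t11 = 1.

64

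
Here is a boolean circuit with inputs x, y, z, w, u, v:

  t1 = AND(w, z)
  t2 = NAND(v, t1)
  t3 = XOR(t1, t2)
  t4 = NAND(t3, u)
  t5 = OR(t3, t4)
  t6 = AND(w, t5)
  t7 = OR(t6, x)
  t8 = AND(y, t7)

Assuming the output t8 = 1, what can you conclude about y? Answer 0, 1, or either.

1

t8 = AND(y, t7) must be 1, so both y = 1 and t7 = 1.
t7 = OR(t6, x) must be 1, so at least one of t6, x is 1.
Every assignment with t8 = 1 has y = 1; there are 24 such assignment(s).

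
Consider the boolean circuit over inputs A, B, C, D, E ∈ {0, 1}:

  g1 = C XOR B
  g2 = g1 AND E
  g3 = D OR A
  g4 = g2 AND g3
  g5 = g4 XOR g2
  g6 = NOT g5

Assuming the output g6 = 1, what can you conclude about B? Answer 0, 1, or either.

either

Both values of B occur among assignments with g6 = 1:
  B=0: A=0, B=0, C=0, D=0, E=0
  B=1: A=0, B=1, C=0, D=0, E=0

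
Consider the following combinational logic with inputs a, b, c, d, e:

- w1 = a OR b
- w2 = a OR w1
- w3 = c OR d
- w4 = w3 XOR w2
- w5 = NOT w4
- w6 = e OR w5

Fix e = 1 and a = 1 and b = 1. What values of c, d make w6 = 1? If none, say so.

w6 = e OR w5 must be 1, so at least one of e, w5 is 1.
Check with e = 1 and a = 1 and b = 1 and c=1, d=1:
w1 = a OR b = 1 OR 1 = 1
w2 = a OR w1 = 1 OR 1 = 1
w3 = c OR d = 1 OR 1 = 1
w4 = w3 XOR w2 = 1 XOR 1 = 0
w5 = NOT w4 = NOT 0 = 1
w6 = e OR w5 = 1 OR 1 = 1
So w6 = 1.

c=1, d=1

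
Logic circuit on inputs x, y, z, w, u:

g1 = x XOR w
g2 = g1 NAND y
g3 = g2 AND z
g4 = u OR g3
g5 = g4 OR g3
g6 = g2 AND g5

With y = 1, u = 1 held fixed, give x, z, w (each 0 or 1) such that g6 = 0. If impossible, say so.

g6 = g2 AND g5 must be 0, so at least one of g2, g5 is 0.
Check with y = 1, u = 1 and x=1, z=0, w=0:
g1 = x XOR w = 1 XOR 0 = 1
g2 = g1 NAND y = 1 NAND 1 = 0
g3 = g2 AND z = 0 AND 0 = 0
g4 = u OR g3 = 1 OR 0 = 1
g5 = g4 OR g3 = 1 OR 0 = 1
g6 = g2 AND g5 = 0 AND 1 = 0
So g6 = 0.

x=1 z=0 w=0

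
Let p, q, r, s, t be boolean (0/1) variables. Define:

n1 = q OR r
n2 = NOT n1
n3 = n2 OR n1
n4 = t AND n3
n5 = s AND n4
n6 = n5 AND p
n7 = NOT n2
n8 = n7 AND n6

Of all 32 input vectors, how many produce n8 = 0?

29

n8 = n7 AND n6 must be 0, so at least one of n7, n6 is 0.
Enumerating the 32 input combinations, 29 give n8 = 0 and 3 give n8 = 1.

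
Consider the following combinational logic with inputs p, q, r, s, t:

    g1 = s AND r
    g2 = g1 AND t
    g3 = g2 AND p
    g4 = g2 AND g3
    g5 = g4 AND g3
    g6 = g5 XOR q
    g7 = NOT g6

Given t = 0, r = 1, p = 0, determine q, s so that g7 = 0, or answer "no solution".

Check with t = 0, r = 1, p = 0 and q=1, s=1:
g1 = s AND r = 1 AND 1 = 1
g2 = g1 AND t = 1 AND 0 = 0
g3 = g2 AND p = 0 AND 0 = 0
g4 = g2 AND g3 = 0 AND 0 = 0
g5 = g4 AND g3 = 0 AND 0 = 0
g6 = g5 XOR q = 0 XOR 1 = 1
g7 = NOT g6 = NOT 1 = 0
So g7 = 0.

q=1, s=1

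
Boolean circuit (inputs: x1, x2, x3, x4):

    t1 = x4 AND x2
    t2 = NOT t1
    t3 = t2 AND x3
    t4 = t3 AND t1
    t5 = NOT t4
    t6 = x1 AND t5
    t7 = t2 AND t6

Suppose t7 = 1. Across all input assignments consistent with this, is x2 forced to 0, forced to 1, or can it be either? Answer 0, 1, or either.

either

Both values of x2 occur among assignments with t7 = 1:
  x2=0: x1=1, x2=0, x3=0, x4=0
  x2=1: x1=1, x2=1, x3=0, x4=0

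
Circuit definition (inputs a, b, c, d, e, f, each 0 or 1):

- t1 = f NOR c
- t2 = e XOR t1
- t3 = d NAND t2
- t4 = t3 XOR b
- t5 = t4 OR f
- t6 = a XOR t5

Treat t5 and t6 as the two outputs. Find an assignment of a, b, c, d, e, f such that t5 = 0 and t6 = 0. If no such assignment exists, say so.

a=0 b=1 c=0 d=0 e=1 f=0

Check with a=0 b=1 c=0 d=0 e=1 f=0:
t1 = f NOR c = 0 NOR 0 = 1
t2 = e XOR t1 = 1 XOR 1 = 0
t3 = d NAND t2 = 0 NAND 0 = 1
t4 = t3 XOR b = 1 XOR 1 = 0
t5 = t4 OR f = 0 OR 0 = 0
t6 = a XOR t5 = 0 XOR 0 = 0
So t5 = 0 and t6 = 0.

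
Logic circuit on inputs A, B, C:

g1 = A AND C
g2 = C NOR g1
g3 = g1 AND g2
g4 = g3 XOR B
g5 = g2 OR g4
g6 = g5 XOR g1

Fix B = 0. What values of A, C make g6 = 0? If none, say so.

g6 = g5 XOR g1 must be 0, so g5 and g1 are equal.
Check with B = 0 and A=0, C=1:
g1 = A AND C = 0 AND 1 = 0
g2 = C NOR g1 = 1 NOR 0 = 0
g3 = g1 AND g2 = 0 AND 0 = 0
g4 = g3 XOR B = 0 XOR 0 = 0
g5 = g2 OR g4 = 0 OR 0 = 0
g6 = g5 XOR g1 = 0 XOR 0 = 0
So g6 = 0.

A=0, C=1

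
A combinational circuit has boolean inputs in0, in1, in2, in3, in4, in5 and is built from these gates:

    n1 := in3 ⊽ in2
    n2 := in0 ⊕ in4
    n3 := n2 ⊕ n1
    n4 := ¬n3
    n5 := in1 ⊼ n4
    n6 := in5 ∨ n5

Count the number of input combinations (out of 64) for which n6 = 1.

56

n6 = in5 ∨ n5 must be 1, so at least one of in5, n5 is 1.
Enumerating the 64 input combinations, 56 give n6 = 1 and 8 give n6 = 0.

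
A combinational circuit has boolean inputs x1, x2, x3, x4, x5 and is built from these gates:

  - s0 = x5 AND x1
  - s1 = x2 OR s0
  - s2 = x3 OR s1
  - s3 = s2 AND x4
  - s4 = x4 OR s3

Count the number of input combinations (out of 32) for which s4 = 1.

16

s4 = x4 OR s3 must be 1, so at least one of x4, s3 is 1.
Enumerating the 32 input combinations, 16 give s4 = 1 and 16 give s4 = 0.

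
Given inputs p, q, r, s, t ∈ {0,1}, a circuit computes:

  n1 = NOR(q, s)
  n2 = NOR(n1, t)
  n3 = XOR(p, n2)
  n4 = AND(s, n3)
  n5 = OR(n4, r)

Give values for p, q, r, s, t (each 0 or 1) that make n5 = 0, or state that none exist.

p=1, q=0, r=0, s=1, t=0

n5 = OR(n4, r) must be 0, so both n4 = 0 and r = 0.
n4 = AND(s, n3) must be 0, so at least one of s, n3 is 0.
Check with p=1, q=0, r=0, s=1, t=0:
n1 = NOR(q, s) = NOR(0, 1) = 0
n2 = NOR(n1, t) = NOR(0, 0) = 1
n3 = XOR(p, n2) = XOR(1, 1) = 0
n4 = AND(s, n3) = AND(1, 0) = 0
n5 = OR(n4, r) = OR(0, 0) = 0
So n5 = 0 as required.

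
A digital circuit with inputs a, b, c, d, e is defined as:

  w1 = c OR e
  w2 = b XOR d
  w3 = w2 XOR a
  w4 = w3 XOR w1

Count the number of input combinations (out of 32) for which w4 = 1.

16

w4 = w3 XOR w1 must be 1, so w3 and w1 differ.
Enumerating the 32 input combinations, 16 give w4 = 1 and 16 give w4 = 0.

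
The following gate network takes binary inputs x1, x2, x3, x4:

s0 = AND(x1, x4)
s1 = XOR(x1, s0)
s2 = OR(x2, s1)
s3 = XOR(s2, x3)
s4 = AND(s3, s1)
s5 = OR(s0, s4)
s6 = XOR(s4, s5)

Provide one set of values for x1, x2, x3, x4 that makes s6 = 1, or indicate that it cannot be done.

s6 = XOR(s4, s5) must be 1, so s4 and s5 differ.
Check with x1=1 x2=1 x3=0 x4=1:
s0 = AND(x1, x4) = AND(1, 1) = 1
s1 = XOR(x1, s0) = XOR(1, 1) = 0
s2 = OR(x2, s1) = OR(1, 0) = 1
s3 = XOR(s2, x3) = XOR(1, 0) = 1
s4 = AND(s3, s1) = AND(1, 0) = 0
s5 = OR(s0, s4) = OR(1, 0) = 1
s6 = XOR(s4, s5) = XOR(0, 1) = 1
So s6 = 1 as required.

x1=1 x2=1 x3=0 x4=1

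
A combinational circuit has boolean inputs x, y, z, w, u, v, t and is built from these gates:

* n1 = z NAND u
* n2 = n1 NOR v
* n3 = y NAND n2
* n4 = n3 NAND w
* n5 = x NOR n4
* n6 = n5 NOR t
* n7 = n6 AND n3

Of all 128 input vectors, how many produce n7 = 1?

n7 = n6 AND n3 must be 1, so both n6 = 1 and n3 = 1.
n6 = n5 NOR t must be 1, so both n5 = 0 and t = 0.
Enumerating the 128 input combinations, 45 give n7 = 1 and 83 give n7 = 0.

45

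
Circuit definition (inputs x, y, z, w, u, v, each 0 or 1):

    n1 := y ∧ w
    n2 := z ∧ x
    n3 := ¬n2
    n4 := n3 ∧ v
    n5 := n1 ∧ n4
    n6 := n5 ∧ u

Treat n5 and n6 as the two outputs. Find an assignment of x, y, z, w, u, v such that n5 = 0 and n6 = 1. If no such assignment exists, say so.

Across all 64 input combinations, none give both n5 = 0 and n6 = 1.

no solution exists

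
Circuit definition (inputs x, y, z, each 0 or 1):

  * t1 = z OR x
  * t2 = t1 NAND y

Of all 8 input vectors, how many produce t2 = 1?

5

t2 = t1 NAND y must be 1, so at least one of t1, y is 0.
Enumerating the 8 input combinations, 5 give t2 = 1 and 3 give t2 = 0.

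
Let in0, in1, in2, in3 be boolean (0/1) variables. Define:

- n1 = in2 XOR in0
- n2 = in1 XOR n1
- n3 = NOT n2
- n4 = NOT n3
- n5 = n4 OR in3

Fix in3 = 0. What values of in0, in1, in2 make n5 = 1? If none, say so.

n5 = n4 OR in3 must be 1, so at least one of n4, in3 is 1.
Check with in3 = 0 and in0=1, in1=1, in2=1:
n1 = in2 XOR in0 = 1 XOR 1 = 0
n2 = in1 XOR n1 = 1 XOR 0 = 1
n3 = NOT n2 = NOT 1 = 0
n4 = NOT n3 = NOT 0 = 1
n5 = n4 OR in3 = 1 OR 0 = 1
So n5 = 1.

in0=1 in1=1 in2=1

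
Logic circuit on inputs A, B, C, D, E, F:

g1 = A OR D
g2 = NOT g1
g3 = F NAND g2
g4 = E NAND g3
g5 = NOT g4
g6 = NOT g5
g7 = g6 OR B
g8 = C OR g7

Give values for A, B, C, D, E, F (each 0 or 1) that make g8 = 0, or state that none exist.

A=1 B=0 C=0 D=0 E=1 F=0

g8 = C OR g7 must be 0, so both C = 0 and g7 = 0.
g7 = g6 OR B must be 0, so both g6 = 0 and B = 0.
Check with A=1 B=0 C=0 D=0 E=1 F=0:
g1 = A OR D = 1 OR 0 = 1
g2 = NOT g1 = NOT 1 = 0
g3 = F NAND g2 = 0 NAND 0 = 1
g4 = E NAND g3 = 1 NAND 1 = 0
g5 = NOT g4 = NOT 0 = 1
g6 = NOT g5 = NOT 1 = 0
g7 = g6 OR B = 0 OR 0 = 0
g8 = C OR g7 = 0 OR 0 = 0
So g8 = 0 as required.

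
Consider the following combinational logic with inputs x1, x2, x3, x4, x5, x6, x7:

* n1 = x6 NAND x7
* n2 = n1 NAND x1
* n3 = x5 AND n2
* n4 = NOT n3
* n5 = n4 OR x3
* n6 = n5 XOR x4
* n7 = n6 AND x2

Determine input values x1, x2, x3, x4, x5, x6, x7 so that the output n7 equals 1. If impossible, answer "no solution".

x1=1 x2=1 x3=1 x4=0 x5=0 x6=1 x7=0

n7 = n6 AND x2 must be 1, so both n6 = 1 and x2 = 1.
n6 = n5 XOR x4 must be 1, so n5 and x4 differ.
Check with x1=1 x2=1 x3=1 x4=0 x5=0 x6=1 x7=0:
n1 = x6 NAND x7 = 1 NAND 0 = 1
n2 = n1 NAND x1 = 1 NAND 1 = 0
n3 = x5 AND n2 = 0 AND 0 = 0
n4 = NOT n3 = NOT 0 = 1
n5 = n4 OR x3 = 1 OR 1 = 1
n6 = n5 XOR x4 = 1 XOR 0 = 1
n7 = n6 AND x2 = 1 AND 1 = 1
So n7 = 1 as required.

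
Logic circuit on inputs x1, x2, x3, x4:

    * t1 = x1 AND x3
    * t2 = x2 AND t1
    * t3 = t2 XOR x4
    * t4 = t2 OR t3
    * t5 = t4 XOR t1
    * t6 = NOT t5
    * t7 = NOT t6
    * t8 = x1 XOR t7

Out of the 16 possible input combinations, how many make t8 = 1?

9

t8 = x1 XOR t7 must be 1, so x1 and t7 differ.
Enumerating the 16 input combinations, 9 give t8 = 1 and 7 give t8 = 0.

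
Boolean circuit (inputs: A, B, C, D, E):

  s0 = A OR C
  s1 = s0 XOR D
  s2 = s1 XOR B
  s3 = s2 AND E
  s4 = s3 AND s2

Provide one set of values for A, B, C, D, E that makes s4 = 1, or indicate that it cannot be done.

s4 = s3 AND s2 must be 1, so both s3 = 1 and s2 = 1.
s3 = s2 AND E must be 1, so both s2 = 1 and E = 1.
s2 = s1 XOR B must be 1, so s1 and B differ.
Check with A=1, B=0, C=0, D=0, E=1:
s0 = A OR C = 1 OR 0 = 1
s1 = s0 XOR D = 1 XOR 0 = 1
s2 = s1 XOR B = 1 XOR 0 = 1
s3 = s2 AND E = 1 AND 1 = 1
s4 = s3 AND s2 = 1 AND 1 = 1
So s4 = 1 as required.

A=1, B=0, C=0, D=0, E=1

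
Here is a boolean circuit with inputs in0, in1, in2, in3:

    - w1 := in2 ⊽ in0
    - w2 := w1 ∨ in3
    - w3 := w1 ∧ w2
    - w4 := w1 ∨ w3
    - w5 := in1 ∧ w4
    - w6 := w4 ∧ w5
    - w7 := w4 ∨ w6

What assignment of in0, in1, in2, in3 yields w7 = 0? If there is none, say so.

in0=0, in1=0, in2=1, in3=1

w7 = w4 ∨ w6 must be 0, so both w4 = 0 and w6 = 0.
w4 = w1 ∨ w3 must be 0, so both w1 = 0 and w3 = 0.
Check with in0=0, in1=0, in2=1, in3=1:
w1 = in2 ⊽ in0 = 1 ⊽ 0 = 0
w2 = w1 ∨ in3 = 0 ∨ 1 = 1
w3 = w1 ∧ w2 = 0 ∧ 1 = 0
w4 = w1 ∨ w3 = 0 ∨ 0 = 0
w5 = in1 ∧ w4 = 0 ∧ 0 = 0
w6 = w4 ∧ w5 = 0 ∧ 0 = 0
w7 = w4 ∨ w6 = 0 ∨ 0 = 0
So w7 = 0 as required.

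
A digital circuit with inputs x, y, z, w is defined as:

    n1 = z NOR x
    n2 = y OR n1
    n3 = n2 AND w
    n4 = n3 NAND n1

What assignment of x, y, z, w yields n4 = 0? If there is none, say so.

x=0, y=1, z=0, w=1

n4 = n3 NAND n1 must be 0, so both n3 = 1 and n1 = 1.
n3 = n2 AND w must be 1, so both n2 = 1 and w = 1.
n1 = z NOR x must be 1, so both z = 0 and x = 0.
Check with x=0, y=1, z=0, w=1:
n1 = z NOR x = 0 NOR 0 = 1
n2 = y OR n1 = 1 OR 1 = 1
n3 = n2 AND w = 1 AND 1 = 1
n4 = n3 NAND n1 = 1 NAND 1 = 0
So n4 = 0 as required.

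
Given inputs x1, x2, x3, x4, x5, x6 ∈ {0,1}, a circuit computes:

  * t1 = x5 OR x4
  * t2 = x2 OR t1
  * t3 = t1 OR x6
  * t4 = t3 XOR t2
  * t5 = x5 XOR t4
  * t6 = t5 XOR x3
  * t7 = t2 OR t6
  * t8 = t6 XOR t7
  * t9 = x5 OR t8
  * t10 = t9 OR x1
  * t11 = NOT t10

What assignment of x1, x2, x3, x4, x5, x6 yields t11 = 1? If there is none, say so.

x1=0, x2=0, x3=0, x4=0, x5=0, x6=0

Check with x1=0, x2=0, x3=0, x4=0, x5=0, x6=0:
t1 = x5 OR x4 = 0 OR 0 = 0
t2 = x2 OR t1 = 0 OR 0 = 0
t3 = t1 OR x6 = 0 OR 0 = 0
t4 = t3 XOR t2 = 0 XOR 0 = 0
t5 = x5 XOR t4 = 0 XOR 0 = 0
t6 = t5 XOR x3 = 0 XOR 0 = 0
t7 = t2 OR t6 = 0 OR 0 = 0
t8 = t6 XOR t7 = 0 XOR 0 = 0
t9 = x5 OR t8 = 0 OR 0 = 0
t10 = t9 OR x1 = 0 OR 0 = 0
t11 = NOT t10 = NOT 0 = 1
So t11 = 1 as required.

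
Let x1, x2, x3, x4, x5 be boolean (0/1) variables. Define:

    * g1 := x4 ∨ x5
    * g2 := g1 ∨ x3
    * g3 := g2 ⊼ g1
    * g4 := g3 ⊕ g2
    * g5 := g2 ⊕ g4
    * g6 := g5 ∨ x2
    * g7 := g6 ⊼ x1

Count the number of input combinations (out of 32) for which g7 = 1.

g7 = g6 ⊼ x1 must be 1, so at least one of g6, x1 is 0.
Enumerating the 32 input combinations, 22 give g7 = 1 and 10 give g7 = 0.

22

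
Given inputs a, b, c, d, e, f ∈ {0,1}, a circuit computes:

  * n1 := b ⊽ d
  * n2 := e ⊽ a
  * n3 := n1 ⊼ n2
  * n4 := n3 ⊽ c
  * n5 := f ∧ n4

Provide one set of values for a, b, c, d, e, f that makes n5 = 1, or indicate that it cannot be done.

a=0 b=0 c=0 d=0 e=0 f=1

Check with a=0 b=0 c=0 d=0 e=0 f=1:
n1 = b ⊽ d = 0 ⊽ 0 = 1
n2 = e ⊽ a = 0 ⊽ 0 = 1
n3 = n1 ⊼ n2 = 1 ⊼ 1 = 0
n4 = n3 ⊽ c = 0 ⊽ 0 = 1
n5 = f ∧ n4 = 1 ∧ 1 = 1
So n5 = 1 as required.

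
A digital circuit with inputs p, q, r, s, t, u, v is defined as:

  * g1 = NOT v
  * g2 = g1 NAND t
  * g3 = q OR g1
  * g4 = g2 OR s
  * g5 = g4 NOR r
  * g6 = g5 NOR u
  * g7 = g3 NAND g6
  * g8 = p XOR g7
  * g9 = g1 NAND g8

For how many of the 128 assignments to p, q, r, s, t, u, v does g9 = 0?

32

g9 = g1 NAND g8 must be 0, so both g1 = 1 and g8 = 1.
g1 = NOT v must be 1, so v = 0.
g8 = p XOR g7 must be 1, so p and g7 differ.
Enumerating the 128 input combinations, 32 give g9 = 0 and 96 give g9 = 1.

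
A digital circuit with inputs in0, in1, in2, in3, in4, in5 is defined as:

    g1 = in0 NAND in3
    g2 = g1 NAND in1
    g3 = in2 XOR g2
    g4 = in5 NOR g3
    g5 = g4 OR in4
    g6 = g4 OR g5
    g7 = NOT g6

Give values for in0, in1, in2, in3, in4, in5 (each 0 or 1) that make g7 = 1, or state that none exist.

in0=0 in1=1 in2=0 in3=1 in4=0 in5=1

g7 = NOT g6 must be 1, so g6 = 0.
Check with in0=0 in1=1 in2=0 in3=1 in4=0 in5=1:
g1 = in0 NAND in3 = 0 NAND 1 = 1
g2 = g1 NAND in1 = 1 NAND 1 = 0
g3 = in2 XOR g2 = 0 XOR 0 = 0
g4 = in5 NOR g3 = 1 NOR 0 = 0
g5 = g4 OR in4 = 0 OR 0 = 0
g6 = g4 OR g5 = 0 OR 0 = 0
g7 = NOT g6 = NOT 0 = 1
So g7 = 1 as required.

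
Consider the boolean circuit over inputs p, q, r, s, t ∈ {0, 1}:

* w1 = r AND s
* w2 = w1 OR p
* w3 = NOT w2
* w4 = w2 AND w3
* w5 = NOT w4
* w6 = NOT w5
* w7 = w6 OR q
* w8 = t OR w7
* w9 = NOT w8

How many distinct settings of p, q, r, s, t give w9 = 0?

24

w9 = NOT w8 must be 0, so w8 = 1.
w8 = t OR w7 must be 1, so at least one of t, w7 is 1.
Enumerating the 32 input combinations, 24 give w9 = 0 and 8 give w9 = 1.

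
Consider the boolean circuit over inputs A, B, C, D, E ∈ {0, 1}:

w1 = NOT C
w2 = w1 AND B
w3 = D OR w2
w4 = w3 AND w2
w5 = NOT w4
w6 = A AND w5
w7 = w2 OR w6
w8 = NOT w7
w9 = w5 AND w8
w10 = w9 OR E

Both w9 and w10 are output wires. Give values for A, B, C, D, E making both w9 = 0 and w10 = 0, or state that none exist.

A=1, B=1, C=0, D=1, E=0

Check with A=1, B=1, C=0, D=1, E=0:
w1 = NOT C = NOT 0 = 1
w2 = w1 AND B = 1 AND 1 = 1
w3 = D OR w2 = 1 OR 1 = 1
w4 = w3 AND w2 = 1 AND 1 = 1
w5 = NOT w4 = NOT 1 = 0
w6 = A AND w5 = 1 AND 0 = 0
w7 = w2 OR w6 = 1 OR 0 = 1
w8 = NOT w7 = NOT 1 = 0
w9 = w5 AND w8 = 0 AND 0 = 0
w10 = w9 OR E = 0 OR 0 = 0
So w9 = 0 and w10 = 0.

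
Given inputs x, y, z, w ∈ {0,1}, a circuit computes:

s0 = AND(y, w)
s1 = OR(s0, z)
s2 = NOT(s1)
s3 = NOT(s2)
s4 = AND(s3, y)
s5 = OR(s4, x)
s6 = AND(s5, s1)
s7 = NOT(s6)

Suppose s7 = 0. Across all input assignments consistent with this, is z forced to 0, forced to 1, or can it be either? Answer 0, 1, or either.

either

Both values of z occur among assignments with s7 = 0:
  z=0: x=0, y=1, z=0, w=1
  z=1: x=0, y=1, z=1, w=0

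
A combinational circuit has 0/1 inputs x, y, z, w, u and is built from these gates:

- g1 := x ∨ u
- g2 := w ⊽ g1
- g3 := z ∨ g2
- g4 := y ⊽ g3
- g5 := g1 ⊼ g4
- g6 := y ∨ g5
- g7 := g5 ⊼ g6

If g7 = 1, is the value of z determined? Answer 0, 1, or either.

0

g7 = g5 ⊼ g6 must be 1, so at least one of g5, g6 is 0.
Every assignment with g7 = 1 has z = 0; there are 6 such assignment(s).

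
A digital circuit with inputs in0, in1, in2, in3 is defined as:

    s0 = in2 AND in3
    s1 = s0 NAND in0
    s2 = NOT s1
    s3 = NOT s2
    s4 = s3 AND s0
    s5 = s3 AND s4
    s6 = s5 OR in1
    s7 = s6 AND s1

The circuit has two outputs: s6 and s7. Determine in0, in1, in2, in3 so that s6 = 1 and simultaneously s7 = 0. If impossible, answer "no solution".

Check with in0=1, in1=1, in2=1, in3=1:
s0 = in2 AND in3 = 1 AND 1 = 1
s1 = s0 NAND in0 = 1 NAND 1 = 0
s2 = NOT s1 = NOT 0 = 1
s3 = NOT s2 = NOT 1 = 0
s4 = s3 AND s0 = 0 AND 1 = 0
s5 = s3 AND s4 = 0 AND 0 = 0
s6 = s5 OR in1 = 0 OR 1 = 1
s7 = s6 AND s1 = 1 AND 0 = 0
So s6 = 1 and s7 = 0.

in0=1, in1=1, in2=1, in3=1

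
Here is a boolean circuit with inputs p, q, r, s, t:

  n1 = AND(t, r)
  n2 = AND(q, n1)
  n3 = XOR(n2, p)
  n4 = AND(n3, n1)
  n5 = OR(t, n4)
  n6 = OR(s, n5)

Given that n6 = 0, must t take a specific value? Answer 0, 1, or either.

0

n6 = OR(s, n5) must be 0, so both s = 0 and n5 = 0.
n5 = OR(t, n4) must be 0, so both t = 0 and n4 = 0.
Every assignment with n6 = 0 has t = 0; there are 8 such assignment(s).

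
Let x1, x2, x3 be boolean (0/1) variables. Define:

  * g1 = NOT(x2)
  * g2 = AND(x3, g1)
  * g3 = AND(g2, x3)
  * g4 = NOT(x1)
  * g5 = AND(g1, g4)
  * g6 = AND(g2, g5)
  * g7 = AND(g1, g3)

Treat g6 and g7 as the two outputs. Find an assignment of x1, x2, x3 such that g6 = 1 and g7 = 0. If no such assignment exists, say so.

no solution exists

Across all 8 input combinations, none give both g6 = 1 and g7 = 0.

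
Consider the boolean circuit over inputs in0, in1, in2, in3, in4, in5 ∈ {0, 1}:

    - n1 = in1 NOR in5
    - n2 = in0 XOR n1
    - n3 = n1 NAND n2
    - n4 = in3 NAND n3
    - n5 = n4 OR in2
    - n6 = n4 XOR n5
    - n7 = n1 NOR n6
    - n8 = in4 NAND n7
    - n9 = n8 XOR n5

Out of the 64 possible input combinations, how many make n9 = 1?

20

n9 = n8 XOR n5 must be 1, so n8 and n5 differ.
Enumerating the 64 input combinations, 20 give n9 = 1 and 44 give n9 = 0.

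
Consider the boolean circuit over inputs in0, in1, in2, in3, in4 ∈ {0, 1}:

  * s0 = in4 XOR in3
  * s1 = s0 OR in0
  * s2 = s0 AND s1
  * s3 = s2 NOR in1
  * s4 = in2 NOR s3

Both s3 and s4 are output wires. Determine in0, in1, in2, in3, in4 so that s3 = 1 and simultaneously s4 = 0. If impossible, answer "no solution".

in0=0 in1=0 in2=1 in3=1 in4=1

Check with in0=0 in1=0 in2=1 in3=1 in4=1:
s0 = in4 XOR in3 = 1 XOR 1 = 0
s1 = s0 OR in0 = 0 OR 0 = 0
s2 = s0 AND s1 = 0 AND 0 = 0
s3 = s2 NOR in1 = 0 NOR 0 = 1
s4 = in2 NOR s3 = 1 NOR 1 = 0
So s3 = 1 and s4 = 0.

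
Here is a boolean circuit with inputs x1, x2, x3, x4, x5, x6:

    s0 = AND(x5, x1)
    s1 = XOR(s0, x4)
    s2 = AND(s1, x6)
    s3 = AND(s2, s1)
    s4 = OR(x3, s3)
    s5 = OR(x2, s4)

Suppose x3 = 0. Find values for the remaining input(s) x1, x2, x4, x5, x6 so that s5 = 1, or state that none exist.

s5 = OR(x2, s4) must be 1, so at least one of x2, s4 is 1.
Check with x3 = 0 and x1=1, x2=1, x4=1, x5=0, x6=1:
s0 = AND(x5, x1) = AND(0, 1) = 0
s1 = XOR(s0, x4) = XOR(0, 1) = 1
s2 = AND(s1, x6) = AND(1, 1) = 1
s3 = AND(s2, s1) = AND(1, 1) = 1
s4 = OR(x3, s3) = OR(0, 1) = 1
s5 = OR(x2, s4) = OR(1, 1) = 1
So s5 = 1.

x1=1, x2=1, x4=1, x5=0, x6=1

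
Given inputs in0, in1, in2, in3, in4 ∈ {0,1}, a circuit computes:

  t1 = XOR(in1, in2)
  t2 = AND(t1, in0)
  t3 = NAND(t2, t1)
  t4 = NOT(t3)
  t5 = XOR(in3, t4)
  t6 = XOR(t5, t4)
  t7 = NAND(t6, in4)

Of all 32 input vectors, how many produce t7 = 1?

t7 = NAND(t6, in4) must be 1, so at least one of t6, in4 is 0.
Enumerating the 32 input combinations, 24 give t7 = 1 and 8 give t7 = 0.

24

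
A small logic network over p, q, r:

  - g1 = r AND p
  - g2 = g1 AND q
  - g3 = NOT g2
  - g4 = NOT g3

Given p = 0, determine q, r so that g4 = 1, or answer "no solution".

With p = 0 fixed, none of the 4 settings of q, r give g4 = 1.
For example, with q=1, r=0:
g1 = r AND p = 0 AND 0 = 0
g2 = g1 AND q = 0 AND 1 = 0
g3 = NOT g2 = NOT 0 = 1
g4 = NOT g3 = NOT 1 = 0
giving g4 = 0 ≠ 1.

no solution exists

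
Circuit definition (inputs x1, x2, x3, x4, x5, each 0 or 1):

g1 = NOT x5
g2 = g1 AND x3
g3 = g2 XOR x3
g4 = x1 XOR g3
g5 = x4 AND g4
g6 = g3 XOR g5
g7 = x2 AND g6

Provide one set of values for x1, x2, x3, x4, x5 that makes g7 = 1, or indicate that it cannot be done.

x1=1, x2=1, x3=1, x4=1, x5=1

g7 = x2 AND g6 must be 1, so both x2 = 1 and g6 = 1.
g6 = g3 XOR g5 must be 1, so g3 and g5 differ.
Check with x1=1, x2=1, x3=1, x4=1, x5=1:
g1 = NOT x5 = NOT 1 = 0
g2 = g1 AND x3 = 0 AND 1 = 0
g3 = g2 XOR x3 = 0 XOR 1 = 1
g4 = x1 XOR g3 = 1 XOR 1 = 0
g5 = x4 AND g4 = 1 AND 0 = 0
g6 = g3 XOR g5 = 1 XOR 0 = 1
g7 = x2 AND g6 = 1 AND 1 = 1
So g7 = 1 as required.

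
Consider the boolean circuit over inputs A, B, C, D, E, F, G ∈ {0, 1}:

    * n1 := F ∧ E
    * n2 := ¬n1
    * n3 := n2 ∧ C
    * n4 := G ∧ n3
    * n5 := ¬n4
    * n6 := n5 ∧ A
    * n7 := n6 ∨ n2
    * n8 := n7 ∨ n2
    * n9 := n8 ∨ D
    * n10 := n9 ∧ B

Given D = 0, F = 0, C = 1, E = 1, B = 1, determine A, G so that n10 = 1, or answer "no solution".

n10 = n9 ∧ B must be 1, so both n9 = 1 and B = 1.
Check with D = 0, F = 0, C = 1, E = 1, B = 1 and A=1, G=0:
n1 = F ∧ E = 0 ∧ 1 = 0
n2 = ¬n1 = ¬0 = 1
n3 = n2 ∧ C = 1 ∧ 1 = 1
n4 = G ∧ n3 = 0 ∧ 1 = 0
n5 = ¬n4 = ¬0 = 1
n6 = n5 ∧ A = 1 ∧ 1 = 1
n7 = n6 ∨ n2 = 1 ∨ 1 = 1
n8 = n7 ∨ n2 = 1 ∨ 1 = 1
n9 = n8 ∨ D = 1 ∨ 0 = 1
n10 = n9 ∧ B = 1 ∧ 1 = 1
So n10 = 1.

A=1 G=0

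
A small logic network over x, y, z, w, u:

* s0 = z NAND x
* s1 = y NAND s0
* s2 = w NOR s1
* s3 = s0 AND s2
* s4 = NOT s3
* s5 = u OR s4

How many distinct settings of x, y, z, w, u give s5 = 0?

s5 = u OR s4 must be 0, so both u = 0 and s4 = 0.
s4 = NOT s3 must be 0, so s3 = 1.
Enumerating the 32 input combinations, 3 give s5 = 0 and 29 give s5 = 1.

3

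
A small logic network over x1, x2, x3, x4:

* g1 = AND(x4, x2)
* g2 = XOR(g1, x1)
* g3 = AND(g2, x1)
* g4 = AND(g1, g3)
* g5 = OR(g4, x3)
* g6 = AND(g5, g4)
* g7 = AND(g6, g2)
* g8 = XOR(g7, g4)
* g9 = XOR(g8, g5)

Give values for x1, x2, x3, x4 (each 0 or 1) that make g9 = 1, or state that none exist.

x1=1, x2=0, x3=1, x4=0

Check with x1=1, x2=0, x3=1, x4=0:
g1 = AND(x4, x2) = AND(0, 0) = 0
g2 = XOR(g1, x1) = XOR(0, 1) = 1
g3 = AND(g2, x1) = AND(1, 1) = 1
g4 = AND(g1, g3) = AND(0, 1) = 0
g5 = OR(g4, x3) = OR(0, 1) = 1
g6 = AND(g5, g4) = AND(1, 0) = 0
g7 = AND(g6, g2) = AND(0, 1) = 0
g8 = XOR(g7, g4) = XOR(0, 0) = 0
g9 = XOR(g8, g5) = XOR(0, 1) = 1
So g9 = 1 as required.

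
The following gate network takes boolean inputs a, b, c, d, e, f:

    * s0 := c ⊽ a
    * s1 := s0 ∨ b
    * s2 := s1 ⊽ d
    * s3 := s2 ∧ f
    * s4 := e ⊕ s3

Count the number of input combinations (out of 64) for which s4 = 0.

32

s4 = e ⊕ s3 must be 0, so e and s3 are equal.
Enumerating the 64 input combinations, 32 give s4 = 0 and 32 give s4 = 1.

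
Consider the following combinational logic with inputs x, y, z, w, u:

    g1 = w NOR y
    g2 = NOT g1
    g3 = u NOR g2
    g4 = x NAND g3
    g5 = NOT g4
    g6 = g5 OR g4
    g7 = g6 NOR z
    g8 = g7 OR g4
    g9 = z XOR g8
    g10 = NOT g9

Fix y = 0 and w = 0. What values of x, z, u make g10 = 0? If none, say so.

x=0, z=0, u=1

g10 = NOT g9 must be 0, so g9 = 1.
g9 = z XOR g8 must be 1, so z and g8 differ.
Check with y = 0 and w = 0 and x=0, z=0, u=1:
g1 = w NOR y = 0 NOR 0 = 1
g2 = NOT g1 = NOT 1 = 0
g3 = u NOR g2 = 1 NOR 0 = 0
g4 = x NAND g3 = 0 NAND 0 = 1
g5 = NOT g4 = NOT 1 = 0
g6 = g5 OR g4 = 0 OR 1 = 1
g7 = g6 NOR z = 1 NOR 0 = 0
g8 = g7 OR g4 = 0 OR 1 = 1
g9 = z XOR g8 = 0 XOR 1 = 1
g10 = NOT g9 = NOT 1 = 0
So g10 = 0.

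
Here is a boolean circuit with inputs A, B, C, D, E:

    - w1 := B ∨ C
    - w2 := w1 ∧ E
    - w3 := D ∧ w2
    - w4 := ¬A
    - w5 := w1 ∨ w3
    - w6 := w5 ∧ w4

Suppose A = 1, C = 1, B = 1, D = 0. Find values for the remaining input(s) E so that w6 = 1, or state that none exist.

no solution exists

With A = 1, C = 1, B = 1, D = 0 fixed, none of the 2 settings of E give w6 = 1.
For example, with E=1:
w1 = B ∨ C = 1 ∨ 1 = 1
w2 = w1 ∧ E = 1 ∧ 1 = 1
w3 = D ∧ w2 = 0 ∧ 1 = 0
w4 = ¬A = ¬1 = 0
w5 = w1 ∨ w3 = 1 ∨ 0 = 1
w6 = w5 ∧ w4 = 1 ∧ 0 = 0
giving w6 = 0 ≠ 1.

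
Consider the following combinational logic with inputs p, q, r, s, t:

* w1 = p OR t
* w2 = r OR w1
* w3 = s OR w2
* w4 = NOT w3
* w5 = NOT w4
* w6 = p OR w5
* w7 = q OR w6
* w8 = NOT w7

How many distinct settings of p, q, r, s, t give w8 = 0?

31

w8 = NOT w7 must be 0, so w7 = 1.
w7 = q OR w6 must be 1, so at least one of q, w6 is 1.
Enumerating the 32 input combinations, 31 give w8 = 0 and 1 give w8 = 1.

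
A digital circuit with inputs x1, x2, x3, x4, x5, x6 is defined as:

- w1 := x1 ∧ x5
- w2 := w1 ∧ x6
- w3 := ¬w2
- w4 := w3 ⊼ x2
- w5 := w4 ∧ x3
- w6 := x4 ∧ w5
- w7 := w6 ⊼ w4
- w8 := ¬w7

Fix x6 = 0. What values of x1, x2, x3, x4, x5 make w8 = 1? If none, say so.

w8 = ¬w7 must be 1, so w7 = 0.
w7 = w6 ⊼ w4 must be 0, so both w6 = 1 and w4 = 1.
Check with x6 = 0 and x1=1, x2=0, x3=1, x4=1, x5=0:
w1 = x1 ∧ x5 = 1 ∧ 0 = 0
w2 = w1 ∧ x6 = 0 ∧ 0 = 0
w3 = ¬w2 = ¬0 = 1
w4 = w3 ⊼ x2 = 1 ⊼ 0 = 1
w5 = w4 ∧ x3 = 1 ∧ 1 = 1
w6 = x4 ∧ w5 = 1 ∧ 1 = 1
w7 = w6 ⊼ w4 = 1 ⊼ 1 = 0
w8 = ¬w7 = ¬0 = 1
So w8 = 1.

x1=1, x2=0, x3=1, x4=1, x5=0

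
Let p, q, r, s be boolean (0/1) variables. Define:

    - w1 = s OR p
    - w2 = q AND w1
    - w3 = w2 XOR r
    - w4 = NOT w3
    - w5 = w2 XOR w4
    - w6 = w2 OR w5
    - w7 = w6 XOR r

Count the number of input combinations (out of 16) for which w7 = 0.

3

w7 = w6 XOR r must be 0, so w6 and r are equal.
Enumerating the 16 input combinations, 3 give w7 = 0 and 13 give w7 = 1.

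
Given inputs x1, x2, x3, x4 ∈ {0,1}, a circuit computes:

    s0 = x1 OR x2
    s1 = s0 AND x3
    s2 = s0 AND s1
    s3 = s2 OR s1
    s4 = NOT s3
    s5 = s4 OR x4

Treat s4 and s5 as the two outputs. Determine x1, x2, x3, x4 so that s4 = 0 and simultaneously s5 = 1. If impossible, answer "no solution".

Check with x1=1, x2=1, x3=1, x4=1:
s0 = x1 OR x2 = 1 OR 1 = 1
s1 = s0 AND x3 = 1 AND 1 = 1
s2 = s0 AND s1 = 1 AND 1 = 1
s3 = s2 OR s1 = 1 OR 1 = 1
s4 = NOT s3 = NOT 1 = 0
s5 = s4 OR x4 = 0 OR 1 = 1
So s4 = 0 and s5 = 1.

x1=1, x2=1, x3=1, x4=1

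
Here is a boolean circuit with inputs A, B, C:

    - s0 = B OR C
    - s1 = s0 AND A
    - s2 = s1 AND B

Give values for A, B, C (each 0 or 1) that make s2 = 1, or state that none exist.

Check with A=1, B=1, C=0:
s0 = B OR C = 1 OR 0 = 1
s1 = s0 AND A = 1 AND 1 = 1
s2 = s1 AND B = 1 AND 1 = 1
So s2 = 1 as required.

A=1, B=1, C=0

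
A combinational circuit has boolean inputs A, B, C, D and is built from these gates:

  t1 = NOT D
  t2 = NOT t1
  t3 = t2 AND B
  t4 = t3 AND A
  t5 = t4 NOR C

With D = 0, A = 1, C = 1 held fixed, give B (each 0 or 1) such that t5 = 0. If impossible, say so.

B=1

Check with D = 0, A = 1, C = 1 and B=1:
t1 = NOT D = NOT 0 = 1
t2 = NOT t1 = NOT 1 = 0
t3 = t2 AND B = 0 AND 1 = 0
t4 = t3 AND A = 0 AND 1 = 0
t5 = t4 NOR C = 0 NOR 1 = 0
So t5 = 0.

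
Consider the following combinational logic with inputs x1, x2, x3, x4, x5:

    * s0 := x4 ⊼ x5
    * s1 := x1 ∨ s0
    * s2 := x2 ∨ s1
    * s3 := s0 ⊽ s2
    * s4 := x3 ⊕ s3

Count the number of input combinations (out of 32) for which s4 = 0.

s4 = x3 ⊕ s3 must be 0, so x3 and s3 are equal.
Enumerating the 32 input combinations, 16 give s4 = 0 and 16 give s4 = 1.

16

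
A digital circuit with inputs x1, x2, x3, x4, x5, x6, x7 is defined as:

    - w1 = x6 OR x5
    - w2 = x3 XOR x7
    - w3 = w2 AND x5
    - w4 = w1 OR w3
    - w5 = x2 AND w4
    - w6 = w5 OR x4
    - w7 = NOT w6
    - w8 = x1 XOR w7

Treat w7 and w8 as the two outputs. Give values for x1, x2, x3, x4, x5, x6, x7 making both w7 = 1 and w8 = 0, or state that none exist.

Check with x1=1, x2=0, x3=0, x4=0, x5=0, x6=0, x7=1:
w1 = x6 OR x5 = 0 OR 0 = 0
w2 = x3 XOR x7 = 0 XOR 1 = 1
w3 = w2 AND x5 = 1 AND 0 = 0
w4 = w1 OR w3 = 0 OR 0 = 0
w5 = x2 AND w4 = 0 AND 0 = 0
w6 = w5 OR x4 = 0 OR 0 = 0
w7 = NOT w6 = NOT 0 = 1
w8 = x1 XOR w7 = 1 XOR 1 = 0
So w7 = 1 and w8 = 0.

x1=1, x2=0, x3=0, x4=0, x5=0, x6=0, x7=1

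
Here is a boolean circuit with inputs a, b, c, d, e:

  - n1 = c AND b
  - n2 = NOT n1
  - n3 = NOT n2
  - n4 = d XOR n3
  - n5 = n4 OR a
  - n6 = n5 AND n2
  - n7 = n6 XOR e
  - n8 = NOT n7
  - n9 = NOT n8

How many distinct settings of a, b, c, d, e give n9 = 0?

16

n9 = NOT n8 must be 0, so n8 = 1.
Enumerating the 32 input combinations, 16 give n9 = 0 and 16 give n9 = 1.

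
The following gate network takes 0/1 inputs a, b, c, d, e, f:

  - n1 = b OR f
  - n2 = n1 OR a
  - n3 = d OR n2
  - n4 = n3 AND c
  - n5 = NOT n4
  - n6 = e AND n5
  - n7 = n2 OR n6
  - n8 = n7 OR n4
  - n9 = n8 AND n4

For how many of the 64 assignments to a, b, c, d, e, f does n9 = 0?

n9 = n8 AND n4 must be 0, so at least one of n8, n4 is 0.
Enumerating the 64 input combinations, 34 give n9 = 0 and 30 give n9 = 1.

34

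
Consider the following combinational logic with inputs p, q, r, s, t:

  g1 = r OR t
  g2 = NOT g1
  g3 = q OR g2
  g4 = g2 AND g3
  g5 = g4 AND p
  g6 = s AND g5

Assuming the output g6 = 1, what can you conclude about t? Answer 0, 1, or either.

g6 = s AND g5 must be 1, so both s = 1 and g5 = 1.
Every assignment with g6 = 1 has t = 0; there are 2 such assignment(s).
  p=1, q=0, r=0, s=1, t=0
  p=1, q=1, r=0, s=1, t=0

0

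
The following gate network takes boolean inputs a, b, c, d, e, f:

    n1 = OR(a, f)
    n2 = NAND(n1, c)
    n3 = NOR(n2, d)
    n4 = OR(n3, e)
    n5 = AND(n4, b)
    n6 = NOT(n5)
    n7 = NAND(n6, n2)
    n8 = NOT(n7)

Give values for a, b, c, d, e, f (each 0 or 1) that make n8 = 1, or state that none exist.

a=1 b=0 c=0 d=0 e=0 f=0

n8 = NOT(n7) must be 1, so n7 = 0.
Check with a=1 b=0 c=0 d=0 e=0 f=0:
n1 = OR(a, f) = OR(1, 0) = 1
n2 = NAND(n1, c) = NAND(1, 0) = 1
n3 = NOR(n2, d) = NOR(1, 0) = 0
n4 = OR(n3, e) = OR(0, 0) = 0
n5 = AND(n4, b) = AND(0, 0) = 0
n6 = NOT(n5) = NOT 0 = 1
n7 = NAND(n6, n2) = NAND(1, 1) = 0
n8 = NOT(n7) = NOT 0 = 1
So n8 = 1 as required.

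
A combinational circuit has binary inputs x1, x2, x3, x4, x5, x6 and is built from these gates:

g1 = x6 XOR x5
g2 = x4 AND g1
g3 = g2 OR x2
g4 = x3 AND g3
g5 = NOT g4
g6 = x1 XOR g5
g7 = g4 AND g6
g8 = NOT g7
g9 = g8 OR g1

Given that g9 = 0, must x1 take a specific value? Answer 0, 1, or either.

g9 = g8 OR g1 must be 0, so both g8 = 0 and g1 = 0.
g8 = NOT g7 must be 0, so g7 = 1.
Every assignment with g9 = 0 has x1 = 1; there are 4 such assignment(s).
  x1=1, x2=1, x3=1, x4=0, x5=0, x6=0
  x1=1, x2=1, x3=1, x4=0, x5=1, x6=1
  x1=1, x2=1, x3=1, x4=1, x5=0, x6=0
  x1=1, x2=1, x3=1, x4=1, x5=1, x6=1

1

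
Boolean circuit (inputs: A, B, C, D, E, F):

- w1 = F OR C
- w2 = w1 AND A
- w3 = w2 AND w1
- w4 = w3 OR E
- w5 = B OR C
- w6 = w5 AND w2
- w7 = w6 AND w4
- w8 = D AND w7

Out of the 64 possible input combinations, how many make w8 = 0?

54

w8 = D AND w7 must be 0, so at least one of D, w7 is 0.
Enumerating the 64 input combinations, 54 give w8 = 0 and 10 give w8 = 1.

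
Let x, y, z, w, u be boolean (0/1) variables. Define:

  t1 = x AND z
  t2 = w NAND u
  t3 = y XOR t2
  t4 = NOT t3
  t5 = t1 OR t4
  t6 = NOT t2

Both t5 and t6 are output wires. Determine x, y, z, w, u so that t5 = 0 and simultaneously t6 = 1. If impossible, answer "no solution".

Check with x=0, y=1, z=1, w=1, u=1:
t1 = x AND z = 0 AND 1 = 0
t2 = w NAND u = 1 NAND 1 = 0
t3 = y XOR t2 = 1 XOR 0 = 1
t4 = NOT t3 = NOT 1 = 0
t5 = t1 OR t4 = 0 OR 0 = 0
t6 = NOT t2 = NOT 0 = 1
So t5 = 0 and t6 = 1.

x=0, y=1, z=1, w=1, u=1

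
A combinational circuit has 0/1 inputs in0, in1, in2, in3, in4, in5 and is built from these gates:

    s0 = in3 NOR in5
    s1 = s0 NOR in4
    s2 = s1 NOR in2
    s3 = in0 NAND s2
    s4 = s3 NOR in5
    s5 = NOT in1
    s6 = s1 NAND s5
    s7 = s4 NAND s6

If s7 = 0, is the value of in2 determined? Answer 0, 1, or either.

0

s7 = s4 NAND s6 must be 0, so both s4 = 1 and s6 = 1.
s4 = s3 NOR in5 must be 1, so both s3 = 0 and in5 = 0.
Every assignment with s7 = 0 has in2 = 0; there are 6 such assignment(s).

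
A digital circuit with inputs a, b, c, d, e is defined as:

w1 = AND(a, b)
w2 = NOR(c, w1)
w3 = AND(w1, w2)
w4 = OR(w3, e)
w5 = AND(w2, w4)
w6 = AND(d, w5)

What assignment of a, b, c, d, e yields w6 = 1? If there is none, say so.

w6 = AND(d, w5) must be 1, so both d = 1 and w5 = 1.
w5 = AND(w2, w4) must be 1, so both w2 = 1 and w4 = 1.
Check with a=0, b=0, c=0, d=1, e=1:
w1 = AND(a, b) = AND(0, 0) = 0
w2 = NOR(c, w1) = NOR(0, 0) = 1
w3 = AND(w1, w2) = AND(0, 1) = 0
w4 = OR(w3, e) = OR(0, 1) = 1
w5 = AND(w2, w4) = AND(1, 1) = 1
w6 = AND(d, w5) = AND(1, 1) = 1
So w6 = 1 as required.

a=0, b=0, c=0, d=1, e=1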